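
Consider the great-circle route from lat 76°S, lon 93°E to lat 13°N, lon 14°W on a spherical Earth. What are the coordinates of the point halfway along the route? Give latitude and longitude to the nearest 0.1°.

≈ lat 38.6°S, lon 0.4°E

Write both endpoints as unit vectors p₁, p₂ with components (cos φ cos λ, cos φ sin λ, sin φ).
The central angle between the endpoints is δ = arccos(p₁·p₂) ≈ 1.862 rad (106.7°).
Interpolate at f = 1/2 with slerp weights a = sin((1−f)δ)/sin δ ≈ 0.838, b = sin(fδ)/sin δ ≈ 0.838.
p = a·p₁ + b·p₂ ≈ (0.781, 0.005, -0.624); φ = arcsin(p_z) ≈ -38.63°, λ = atan2(p_y, p_x) ≈ 0.36°.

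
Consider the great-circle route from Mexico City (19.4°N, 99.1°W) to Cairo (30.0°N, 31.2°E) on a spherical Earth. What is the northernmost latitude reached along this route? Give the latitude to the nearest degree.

The great circle lies in the plane with unit normal n̂ = (p₁ × p₂)/|p₁ × p₂|.
Here n̂_z ≈ +0.668; the vertex latitude is φ_max = arccos|n̂_z| ≈ 48.1°.

≈ 48°N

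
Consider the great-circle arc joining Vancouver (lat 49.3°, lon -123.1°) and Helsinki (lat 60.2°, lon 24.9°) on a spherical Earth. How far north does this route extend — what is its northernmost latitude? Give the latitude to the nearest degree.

The great circle lies in the plane with unit normal n̂ = (p₁ × p₂)/|p₁ × p₂|.
Here n̂_z ≈ +0.186; the vertex latitude is φ_max = arccos|n̂_z| ≈ 79.3°.
Check via Clairaut: cos φ_max = |cos φ₁| · sin C = cos(49.3°)·sin(16.6°) ≈ 0.186, again giving ≈ 79.3°.

≈ 79°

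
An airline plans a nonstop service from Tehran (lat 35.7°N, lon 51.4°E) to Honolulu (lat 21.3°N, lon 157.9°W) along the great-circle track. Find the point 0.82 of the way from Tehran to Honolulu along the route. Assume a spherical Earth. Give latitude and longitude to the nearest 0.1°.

≈ lat 39.6°N, lon 169.8°W

Write both endpoints as unit vectors p₁, p₂ with components (cos φ cos λ, cos φ sin λ, sin φ).
The central angle between the endpoints is δ = arccos(p₁·p₂) ≈ 2.035 rad (116.6°).
Interpolate at f = 0.82 with slerp weights a = sin((1−f)δ)/sin δ ≈ 0.401, b = sin(fδ)/sin δ ≈ 1.113.
p = a·p₁ + b·p₂ ≈ (-0.758, -0.136, 0.638); φ = arcsin(p_z) ≈ 39.65°, λ = atan2(p_y, p_x) ≈ -169.83°.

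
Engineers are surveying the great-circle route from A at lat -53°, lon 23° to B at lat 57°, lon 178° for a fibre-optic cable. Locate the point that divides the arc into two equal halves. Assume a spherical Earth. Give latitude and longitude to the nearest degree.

The haversine formula gives a central angle δ ≈ 2.883 rad (165.2°) between the endpoints.
Interpolate at f = 1/2 with slerp weights a = sin((1−f)δ)/sin δ ≈ 3.884, b = sin(fδ)/sin δ ≈ 3.884.
p = a·p₁ + b·p₂ ≈ (0.038, 0.987, 0.155); φ = arcsin(p_z) ≈ 8.95°, λ = atan2(p_y, p_x) ≈ 87.82°.

≈ lat 9°, lon 88°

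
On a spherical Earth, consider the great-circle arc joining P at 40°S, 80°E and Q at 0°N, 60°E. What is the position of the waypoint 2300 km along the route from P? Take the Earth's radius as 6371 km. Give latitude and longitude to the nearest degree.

Write both endpoints as unit vectors p₁, p₂ with components (cos φ cos λ, cos φ sin λ, sin φ).
The central angle between the endpoints is δ = arccos(p₁·p₂) ≈ 0.767 rad (44.0°). The total great-circle distance is δ·R ≈ 0.767 × 6371 ≈ 4888 km, so the target fraction is f = 2300/4888 ≈ 0.471.
Interpolate at f ≈ 0.471 with slerp weights a = sin((1−f)δ)/sin δ ≈ 0.569, b = sin(fδ)/sin δ ≈ 0.509.
p = a·p₁ + b·p₂ ≈ (0.330, 0.870, -0.366); φ = arcsin(p_z) ≈ -21.46°, λ = atan2(p_y, p_x) ≈ 69.22°.

≈ 21°S, 69°E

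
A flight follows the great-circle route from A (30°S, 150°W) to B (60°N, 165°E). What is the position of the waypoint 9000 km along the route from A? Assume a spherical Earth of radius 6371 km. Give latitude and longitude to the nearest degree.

≈ (46°N, 180°E)

Write both endpoints as unit vectors p₁, p₂ with components (cos φ cos λ, cos φ sin λ, sin φ).
The central angle between the endpoints is δ = arccos(p₁·p₂) ≈ 1.698 rad (97.3°). The total great-circle distance is δ·R ≈ 1.698 × 6371 ≈ 10818 km, so the target fraction is f = 9000/10818 ≈ 0.832.
Interpolate at f ≈ 0.832 with slerp weights a = sin((1−f)δ)/sin δ ≈ 0.284, b = sin(fδ)/sin δ ≈ 0.996.
p = a·p₁ + b·p₂ ≈ (-0.694, 0.006, 0.720); φ = arcsin(p_z) ≈ 46.08°, λ = atan2(p_y, p_x) ≈ 179.51°.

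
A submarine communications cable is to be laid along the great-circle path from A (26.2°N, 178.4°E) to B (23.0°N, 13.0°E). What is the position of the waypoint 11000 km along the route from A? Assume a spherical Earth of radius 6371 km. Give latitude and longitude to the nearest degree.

≈ (51°N, 26°E)

Write both endpoints as unit vectors p₁, p₂ with components (cos φ cos λ, cos φ sin λ, sin φ).
The central angle between the endpoints is δ = arccos(p₁·p₂) ≈ 2.248 rad (128.8°). The total great-circle distance is δ·R ≈ 2.248 × 6371 ≈ 14323 km, so the target fraction is f = 11000/14323 ≈ 0.768.
Interpolate at f ≈ 0.768 with slerp weights a = sin((1−f)δ)/sin δ ≈ 0.639, b = sin(fδ)/sin δ ≈ 1.268.
p = a·p₁ + b·p₂ ≈ (0.564, 0.279, 0.778); φ = arcsin(p_z) ≈ 51.05°, λ = atan2(p_y, p_x) ≈ 26.30°.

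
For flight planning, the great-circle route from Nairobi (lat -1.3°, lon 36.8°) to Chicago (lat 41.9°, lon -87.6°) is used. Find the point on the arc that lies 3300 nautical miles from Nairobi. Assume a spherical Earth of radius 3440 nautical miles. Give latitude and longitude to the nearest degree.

≈ lat 36°, lon -7°

Write both endpoints as unit vectors p₁, p₂ with components (cos φ cos λ, cos φ sin λ, sin φ).
The central angle between the endpoints is δ = arccos(p₁·p₂) ≈ 2.021 rad (115.8°). The total great-circle distance is δ·R ≈ 2.021 × 3440 ≈ 6954 nmi, so the target fraction is f = 3300/6954 ≈ 0.475.
Interpolate at f ≈ 0.475 with slerp weights a = sin((1−f)δ)/sin δ ≈ 0.970, b = sin(fδ)/sin δ ≈ 0.910.
p = a·p₁ + b·p₂ ≈ (0.805, -0.095, 0.585); φ = arcsin(p_z) ≈ 35.83°, λ = atan2(p_y, p_x) ≈ -6.76°.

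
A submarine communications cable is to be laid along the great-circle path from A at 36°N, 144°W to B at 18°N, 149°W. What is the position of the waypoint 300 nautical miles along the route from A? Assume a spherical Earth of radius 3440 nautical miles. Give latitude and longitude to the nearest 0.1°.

≈ 31.2°N, 145.5°W

Convert each endpoint to a unit vector on the sphere (x = cos φ cos λ, y = cos φ sin λ, z = sin φ).
The central angle between the endpoints is δ = arccos(p₁·p₂) ≈ 0.323 rad (18.5°). The total great-circle distance is δ·R ≈ 0.323 × 3440 ≈ 1113 nmi, so the target fraction is f = 300/1113 ≈ 0.270.
Interpolate at f ≈ 0.270 with slerp weights a = sin((1−f)δ)/sin δ ≈ 0.736, b = sin(fδ)/sin δ ≈ 0.274.
p = a·p₁ + b·p₂ ≈ (-0.705, -0.484, 0.518); φ = arcsin(p_z) ≈ 31.17°, λ = atan2(p_y, p_x) ≈ -145.52°.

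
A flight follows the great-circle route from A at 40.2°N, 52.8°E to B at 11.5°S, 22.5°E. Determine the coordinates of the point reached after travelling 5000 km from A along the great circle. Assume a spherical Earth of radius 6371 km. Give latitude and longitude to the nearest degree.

From cos δ = sin φ₁ sin φ₂ + cos φ₁ cos φ₂ cos Δλ, the central angle is δ ≈ 1.027 rad (58.8°). The total great-circle distance is δ·R ≈ 1.027 × 6371 ≈ 6542 km, so the target fraction is f = 5000/6542 ≈ 0.764.
Interpolate at f ≈ 0.764 with slerp weights a = sin((1−f)δ)/sin δ ≈ 0.280, b = sin(fδ)/sin δ ≈ 0.826.
p = a·p₁ + b·p₂ ≈ (0.877, 0.480, 0.016); φ = arcsin(p_z) ≈ 0.92°, λ = atan2(p_y, p_x) ≈ 28.70°.

≈ 1°N, 29°E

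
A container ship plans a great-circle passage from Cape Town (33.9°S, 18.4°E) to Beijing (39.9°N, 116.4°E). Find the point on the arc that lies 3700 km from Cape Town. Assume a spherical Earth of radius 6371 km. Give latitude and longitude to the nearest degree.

Write both endpoints as unit vectors p₁, p₂ with components (cos φ cos λ, cos φ sin λ, sin φ).
The central angle between the endpoints is δ = arccos(p₁·p₂) ≈ 2.034 rad (116.5°). The total great-circle distance is δ·R ≈ 2.034 × 6371 ≈ 12956 km, so the target fraction is f = 3700/12956 ≈ 0.286.
Interpolate at f ≈ 0.286 with slerp weights a = sin((1−f)δ)/sin δ ≈ 1.110, b = sin(fδ)/sin δ ≈ 0.613.
p = a·p₁ + b·p₂ ≈ (0.665, 0.712, -0.226); φ = arcsin(p_z) ≈ -13.04°, λ = atan2(p_y, p_x) ≈ 46.96°.

≈ 13°S, 47°E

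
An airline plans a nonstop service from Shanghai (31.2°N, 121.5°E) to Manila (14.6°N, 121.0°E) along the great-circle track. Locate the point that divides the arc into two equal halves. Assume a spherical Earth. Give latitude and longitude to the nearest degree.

Convert each endpoint to a unit vector on the sphere (x = cos φ cos λ, y = cos φ sin λ, z = sin φ).
The central angle between the endpoints is δ = arccos(p₁·p₂) ≈ 0.290 rad (16.6°).
Interpolate at f = 1/2 with slerp weights a = sin((1−f)δ)/sin δ ≈ 0.505, b = sin(fδ)/sin δ ≈ 0.505.
p = a·p₁ + b·p₂ ≈ (-0.478, 0.788, 0.389); φ = arcsin(p_z) ≈ 22.90°, λ = atan2(p_y, p_x) ≈ 121.23°.

≈ (23°N, 121°E)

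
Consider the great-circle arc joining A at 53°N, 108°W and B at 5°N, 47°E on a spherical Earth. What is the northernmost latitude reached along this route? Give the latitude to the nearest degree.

The great circle lies in the plane with unit normal n̂ = (p₁ × p₂)/|p₁ × p₂|.
Here n̂_z ≈ +0.288; the vertex latitude is φ_max = arccos|n̂_z| ≈ 73.3°.
Check via Clairaut: cos φ_max = |cos φ₁| · sin C = cos(53.0°)·sin(28.6°) ≈ 0.288, again giving ≈ 73.3°.

≈ 73°N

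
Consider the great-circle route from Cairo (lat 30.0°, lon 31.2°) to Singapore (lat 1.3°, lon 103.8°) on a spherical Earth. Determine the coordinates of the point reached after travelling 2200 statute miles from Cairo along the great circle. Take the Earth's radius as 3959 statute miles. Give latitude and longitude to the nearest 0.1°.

≈ lat 21.3°, lon 65.3°

From cos δ = sin φ₁ sin φ₂ + cos φ₁ cos φ₂ cos Δλ, the central angle is δ ≈ 1.297 rad (74.3°). The total great-circle distance is δ·R ≈ 1.297 × 3959 ≈ 5135 mi, so the target fraction is f = 2200/5135 ≈ 0.428.
Interpolate at f ≈ 0.428 with slerp weights a = sin((1−f)δ)/sin δ ≈ 0.701, b = sin(fδ)/sin δ ≈ 0.548.
p = a·p₁ + b·p₂ ≈ (0.389, 0.847, 0.363); φ = arcsin(p_z) ≈ 21.29°, λ = atan2(p_y, p_x) ≈ 65.33°.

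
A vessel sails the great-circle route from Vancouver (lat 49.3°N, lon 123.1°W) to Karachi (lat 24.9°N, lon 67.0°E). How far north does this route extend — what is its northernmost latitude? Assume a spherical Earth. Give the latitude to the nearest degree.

≈ 84°N

The great circle lies in the plane with unit normal n̂ = (p₁ × p₂)/|p₁ × p₂|.
Here n̂_z ≈ -0.108; the vertex latitude is φ_max = arccos|n̂_z| ≈ 83.8°.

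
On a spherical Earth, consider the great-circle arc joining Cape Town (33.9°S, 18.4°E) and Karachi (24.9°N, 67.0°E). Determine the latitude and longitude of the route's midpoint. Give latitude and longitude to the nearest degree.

Write both endpoints as unit vectors p₁, p₂ with components (cos φ cos λ, cos φ sin λ, sin φ).
The central angle between the endpoints is δ = arccos(p₁·p₂) ≈ 1.305 rad (74.7°).
Interpolate at f = 1/2 with slerp weights a = sin((1−f)δ)/sin δ ≈ 0.629, b = sin(fδ)/sin δ ≈ 0.629.
p = a·p₁ + b·p₂ ≈ (0.719, 0.690, -0.086); φ = arcsin(p_z) ≈ -4.93°, λ = atan2(p_y, p_x) ≈ 43.85°.

≈ (5°S, 44°E)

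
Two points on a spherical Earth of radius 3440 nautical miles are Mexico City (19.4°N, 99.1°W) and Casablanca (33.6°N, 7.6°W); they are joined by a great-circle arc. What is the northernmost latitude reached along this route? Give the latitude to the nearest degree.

The great circle lies in the plane with unit normal n̂ = (p₁ × p₂)/|p₁ × p₂|.
Here n̂_z ≈ +0.796; the vertex latitude is φ_max = arccos|n̂_z| ≈ 37.2°.
Check via Clairaut: cos φ_max = |cos φ₁| · sin C = cos(19.4°)·sin(57.6°) ≈ 0.796, again giving ≈ 37.2°.

≈ 37°N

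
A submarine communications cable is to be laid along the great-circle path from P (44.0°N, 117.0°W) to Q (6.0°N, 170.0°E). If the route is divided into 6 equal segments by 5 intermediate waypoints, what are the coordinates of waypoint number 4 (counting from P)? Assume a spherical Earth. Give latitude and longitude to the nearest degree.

From cos δ = sin φ₁ sin φ₂ + cos φ₁ cos φ₂ cos Δλ, the central angle is δ ≈ 1.285 rad (73.6°).
Interpolate at f = 4/6 with slerp weights a = sin((1−f)δ)/sin δ ≈ 0.433, b = sin(fδ)/sin δ ≈ 0.788.
p = a·p₁ + b·p₂ ≈ (-0.913, -0.141, 0.383); φ = arcsin(p_z) ≈ 22.52°, λ = atan2(p_y, p_x) ≈ -171.19°.

≈ (23°N, 171°W)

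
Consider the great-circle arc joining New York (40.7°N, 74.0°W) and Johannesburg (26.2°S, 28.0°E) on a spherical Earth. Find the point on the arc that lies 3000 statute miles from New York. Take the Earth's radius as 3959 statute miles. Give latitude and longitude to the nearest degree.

≈ (21°N, 29°W)

Convert each endpoint to a unit vector on the sphere (x = cos φ cos λ, y = cos φ sin λ, z = sin φ).
The central angle between the endpoints is δ = arccos(p₁·p₂) ≈ 2.015 rad (115.4°). The total great-circle distance is δ·R ≈ 2.015 × 3959 ≈ 7976 mi, so the target fraction is f = 3000/7976 ≈ 0.376.
Interpolate at f ≈ 0.376 with slerp weights a = sin((1−f)δ)/sin δ ≈ 1.053, b = sin(fδ)/sin δ ≈ 0.761.
p = a·p₁ + b·p₂ ≈ (0.823, -0.447, 0.351); φ = arcsin(p_z) ≈ 20.53°, λ = atan2(p_y, p_x) ≈ -28.50°.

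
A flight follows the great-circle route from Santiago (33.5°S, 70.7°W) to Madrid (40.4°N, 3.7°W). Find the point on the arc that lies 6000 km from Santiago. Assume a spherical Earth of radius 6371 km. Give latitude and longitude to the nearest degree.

Convert each endpoint to a unit vector on the sphere (x = cos φ cos λ, y = cos φ sin λ, z = sin φ).
The central angle between the endpoints is δ = arccos(p₁·p₂) ≈ 1.681 rad (96.3°). The total great-circle distance is δ·R ≈ 1.681 × 6371 ≈ 10707 km, so the target fraction is f = 6000/10707 ≈ 0.560.
Interpolate at f ≈ 0.560 with slerp weights a = sin((1−f)δ)/sin δ ≈ 0.678, b = sin(fδ)/sin δ ≈ 0.813.
p = a·p₁ + b·p₂ ≈ (0.805, -0.573, 0.153); φ = arcsin(p_z) ≈ 8.82°, λ = atan2(p_y, p_x) ≈ -35.45°.

≈ (9°N, 35°W)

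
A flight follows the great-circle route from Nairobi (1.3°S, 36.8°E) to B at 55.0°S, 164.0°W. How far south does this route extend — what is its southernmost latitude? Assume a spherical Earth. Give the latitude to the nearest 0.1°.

The great circle lies in the plane with unit normal n̂ = (p₁ × p₂)/|p₁ × p₂|.
Here n̂_z ≈ +0.238; the vertex latitude is φ_max = arccos|n̂_z| ≈ 76.2°.
Check via Clairaut: cos φ_max = |cos φ₁| · sin C = cos(1.3°)·sin(166.2°) ≈ 0.238, again giving ≈ 76.2°.

≈ 76.2°S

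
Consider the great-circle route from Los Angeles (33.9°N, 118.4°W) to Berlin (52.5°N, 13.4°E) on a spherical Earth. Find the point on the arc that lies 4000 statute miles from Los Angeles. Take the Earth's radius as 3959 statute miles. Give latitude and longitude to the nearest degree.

Write both endpoints as unit vectors p₁, p₂ with components (cos φ cos λ, cos φ sin λ, sin φ).
The central angle between the endpoints is δ = arccos(p₁·p₂) ≈ 1.465 rad (83.9°). The total great-circle distance is δ·R ≈ 1.465 × 3959 ≈ 5800 mi, so the target fraction is f = 4000/5800 ≈ 0.690.
Interpolate at f ≈ 0.690 with slerp weights a = sin((1−f)δ)/sin δ ≈ 0.442, b = sin(fδ)/sin δ ≈ 0.852.
p = a·p₁ + b·p₂ ≈ (0.330, -0.202, 0.922); φ = arcsin(p_z) ≈ 67.22°, λ = atan2(p_y, p_x) ≈ -31.49°.

≈ 67°N, 31°W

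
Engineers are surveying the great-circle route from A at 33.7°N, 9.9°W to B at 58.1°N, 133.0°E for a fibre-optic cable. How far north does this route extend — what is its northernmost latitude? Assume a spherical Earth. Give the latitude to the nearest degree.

≈ 75°N

The great circle lies in the plane with unit normal n̂ = (p₁ × p₂)/|p₁ × p₂|.
Here n̂_z ≈ +0.267; the vertex latitude is φ_max = arccos|n̂_z| ≈ 74.5°.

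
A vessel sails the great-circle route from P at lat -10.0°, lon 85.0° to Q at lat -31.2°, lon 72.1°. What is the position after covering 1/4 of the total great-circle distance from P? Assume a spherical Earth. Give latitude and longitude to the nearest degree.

≈ lat -15°, lon 82°

Write both endpoints as unit vectors p₁, p₂ with components (cos φ cos λ, cos φ sin λ, sin φ).
The central angle between the endpoints is δ = arccos(p₁·p₂) ≈ 0.425 rad (24.3°).
Interpolate at f = 1/4 with slerp weights a = sin((1−f)δ)/sin δ ≈ 0.760, b = sin(fδ)/sin δ ≈ 0.257.
p = a·p₁ + b·p₂ ≈ (0.133, 0.955, -0.265); φ = arcsin(p_z) ≈ -15.38°, λ = atan2(p_y, p_x) ≈ 82.08°.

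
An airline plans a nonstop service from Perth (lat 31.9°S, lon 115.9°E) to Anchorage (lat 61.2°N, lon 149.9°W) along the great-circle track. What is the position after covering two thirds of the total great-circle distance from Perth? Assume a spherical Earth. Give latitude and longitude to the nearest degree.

Write both endpoints as unit vectors p₁, p₂ with components (cos φ cos λ, cos φ sin λ, sin φ).
The central angle between the endpoints is δ = arccos(p₁·p₂) ≈ 2.086 rad (119.5°).
Interpolate at f = 2/3 with slerp weights a = sin((1−f)δ)/sin δ ≈ 0.736, b = sin(fδ)/sin δ ≈ 1.131.
p = a·p₁ + b·p₂ ≈ (-0.744, 0.289, 0.602); φ = arcsin(p_z) ≈ 37.00°, λ = atan2(p_y, p_x) ≈ 158.77°.

≈ lat 37°N, lon 159°E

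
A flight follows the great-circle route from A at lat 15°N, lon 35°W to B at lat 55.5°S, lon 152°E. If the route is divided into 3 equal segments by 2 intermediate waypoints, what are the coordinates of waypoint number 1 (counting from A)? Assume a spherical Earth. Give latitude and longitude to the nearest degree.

≈ lat 31°S, lon 40°W

Convert each endpoint to a unit vector on the sphere (x = cos φ cos λ, y = cos φ sin λ, z = sin φ).
The central angle between the endpoints is δ = arccos(p₁·p₂) ≈ 2.428 rad (139.1°).
Interpolate at f = 1/3 with slerp weights a = sin((1−f)δ)/sin δ ≈ 1.527, b = sin(fδ)/sin δ ≈ 1.107.
p = a·p₁ + b·p₂ ≈ (0.655, -0.552, -0.517); φ = arcsin(p_z) ≈ -31.12°, λ = atan2(p_y, p_x) ≈ -40.12°.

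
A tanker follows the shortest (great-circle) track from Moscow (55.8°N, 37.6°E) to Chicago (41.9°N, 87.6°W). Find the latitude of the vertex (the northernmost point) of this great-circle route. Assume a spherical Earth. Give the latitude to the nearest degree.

The great circle lies in the plane with unit normal n̂ = (p₁ × p₂)/|p₁ × p₂|.
Here n̂_z ≈ -0.360; the vertex latitude is φ_max = arccos|n̂_z| ≈ 68.9°.

≈ 69°N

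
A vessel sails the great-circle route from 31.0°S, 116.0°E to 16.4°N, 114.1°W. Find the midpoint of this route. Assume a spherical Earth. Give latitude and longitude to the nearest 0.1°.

≈ 16.7°S, 172.2°W

From cos δ = sin φ₁ sin φ₂ + cos φ₁ cos φ₂ cos Δλ, the central angle is δ ≈ 2.309 rad (132.3°).
Interpolate at f = 1/2 with slerp weights a = sin((1−f)δ)/sin δ ≈ 1.236, b = sin(fδ)/sin δ ≈ 1.236.
p = a·p₁ + b·p₂ ≈ (-0.949, -0.130, -0.288); φ = arcsin(p_z) ≈ -16.72°, λ = atan2(p_y, p_x) ≈ -172.19°.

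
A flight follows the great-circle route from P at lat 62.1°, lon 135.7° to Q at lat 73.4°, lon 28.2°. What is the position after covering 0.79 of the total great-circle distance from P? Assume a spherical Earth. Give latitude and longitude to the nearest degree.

Convert each endpoint to a unit vector on the sphere (x = cos φ cos λ, y = cos φ sin λ, z = sin φ).
The central angle between the endpoints is δ = arccos(p₁·p₂) ≈ 0.632 rad (36.2°).
Interpolate at f = 0.79 with slerp weights a = sin((1−f)δ)/sin δ ≈ 0.224, b = sin(fδ)/sin δ ≈ 0.810.
p = a·p₁ + b·p₂ ≈ (0.129, 0.183, 0.975); φ = arcsin(p_z) ≈ 77.08°, λ = atan2(p_y, p_x) ≈ 54.76°.

≈ lat 77°, lon 55°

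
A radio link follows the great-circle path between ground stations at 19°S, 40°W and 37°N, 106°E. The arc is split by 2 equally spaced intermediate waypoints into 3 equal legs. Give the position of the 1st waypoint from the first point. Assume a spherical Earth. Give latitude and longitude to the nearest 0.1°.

≈ 12.9°N, 3.0°W

From cos δ = sin φ₁ sin φ₂ + cos φ₁ cos φ₂ cos Δλ, the central angle is δ ≈ 2.536 rad (145.3°).
Interpolate at f = 1/3 with slerp weights a = sin((1−f)δ)/sin δ ≈ 1.743, b = sin(fδ)/sin δ ≈ 1.314.
p = a·p₁ + b·p₂ ≈ (0.973, -0.051, 0.223); φ = arcsin(p_z) ≈ 12.88°, λ = atan2(p_y, p_x) ≈ -3.00°.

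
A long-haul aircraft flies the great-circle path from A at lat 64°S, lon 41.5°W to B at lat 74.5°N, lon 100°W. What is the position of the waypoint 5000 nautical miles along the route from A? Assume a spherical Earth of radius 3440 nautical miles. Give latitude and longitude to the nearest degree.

≈ lat 17°N, lon 65°W

The haversine formula gives a central angle δ ≈ 2.506 rad (143.6°) between the endpoints. The total great-circle distance is δ·R ≈ 2.506 × 3440 ≈ 8622 nmi, so the target fraction is f = 5000/8622 ≈ 0.580.
Interpolate at f ≈ 0.580 with slerp weights a = sin((1−f)δ)/sin δ ≈ 1.464, b = sin(fδ)/sin δ ≈ 1.674.
p = a·p₁ + b·p₂ ≈ (0.403, -0.866, 0.297); φ = arcsin(p_z) ≈ 17.26°, λ = atan2(p_y, p_x) ≈ -65.04°.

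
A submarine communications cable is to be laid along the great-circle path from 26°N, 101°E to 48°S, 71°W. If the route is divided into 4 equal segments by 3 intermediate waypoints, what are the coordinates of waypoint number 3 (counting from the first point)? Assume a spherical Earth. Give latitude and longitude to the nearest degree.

Write both endpoints as unit vectors p₁, p₂ with components (cos φ cos λ, cos φ sin λ, sin φ).
The central angle between the endpoints is δ = arccos(p₁·p₂) ≈ 2.742 rad (157.1°).
Interpolate at f = 3/4 with slerp weights a = sin((1−f)δ)/sin δ ≈ 1.628, b = sin(fδ)/sin δ ≈ 2.274.
p = a·p₁ + b·p₂ ≈ (0.216, -0.002, -0.976); φ = arcsin(p_z) ≈ -77.51°, λ = atan2(p_y, p_x) ≈ -0.58°.

≈ 78°S, 1°W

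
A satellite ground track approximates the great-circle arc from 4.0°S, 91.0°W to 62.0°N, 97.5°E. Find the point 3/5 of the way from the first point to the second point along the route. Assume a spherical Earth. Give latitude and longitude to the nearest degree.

≈ 68°N, 103°W

Write both endpoints as unit vectors p₁, p₂ with components (cos φ cos λ, cos φ sin λ, sin φ).
The central angle between the endpoints is δ = arccos(p₁·p₂) ≈ 2.123 rad (121.7°).
Interpolate at f = 3/5 with slerp weights a = sin((1−f)δ)/sin δ ≈ 0.882, b = sin(fδ)/sin δ ≈ 1.123.
p = a·p₁ + b·p₂ ≈ (-0.084, -0.357, 0.930); φ = arcsin(p_z) ≈ 68.49°, λ = atan2(p_y, p_x) ≈ -103.28°.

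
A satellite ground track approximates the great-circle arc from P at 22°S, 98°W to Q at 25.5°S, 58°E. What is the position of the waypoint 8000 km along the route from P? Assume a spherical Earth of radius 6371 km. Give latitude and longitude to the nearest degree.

≈ 64°S, 4°W

Write both endpoints as unit vectors p₁, p₂ with components (cos φ cos λ, cos φ sin λ, sin φ).
The central angle between the endpoints is δ = arccos(p₁·p₂) ≈ 2.218 rad (127.1°). The total great-circle distance is δ·R ≈ 2.218 × 6371 ≈ 14133 km, so the target fraction is f = 8000/14133 ≈ 0.566.
Interpolate at f ≈ 0.566 with slerp weights a = sin((1−f)δ)/sin δ ≈ 1.029, b = sin(fδ)/sin δ ≈ 1.192.
p = a·p₁ + b·p₂ ≈ (0.437, -0.032, -0.899); φ = arcsin(p_z) ≈ -63.99°, λ = atan2(p_y, p_x) ≈ -4.23°.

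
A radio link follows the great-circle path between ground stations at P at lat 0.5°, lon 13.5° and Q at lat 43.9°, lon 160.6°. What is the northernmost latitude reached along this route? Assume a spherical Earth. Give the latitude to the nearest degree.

The great circle lies in the plane with unit normal n̂ = (p₁ × p₂)/|p₁ × p₂|.
Here n̂_z ≈ +0.489; the vertex latitude is φ_max = arccos|n̂_z| ≈ 60.7°.
Check via Clairaut: cos φ_max = |cos φ₁| · sin C = cos(0.5°)·sin(29.3°) ≈ 0.489, again giving ≈ 60.7°.

≈ 61°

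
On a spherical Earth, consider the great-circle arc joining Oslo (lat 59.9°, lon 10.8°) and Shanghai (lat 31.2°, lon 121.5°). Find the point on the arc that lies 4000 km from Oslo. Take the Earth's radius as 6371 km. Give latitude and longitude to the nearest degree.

≈ lat 59°, lon 86°

The haversine formula gives a central angle δ ≈ 1.270 rad (72.8°) between the endpoints. The total great-circle distance is δ·R ≈ 1.270 × 6371 ≈ 8089 km, so the target fraction is f = 4000/8089 ≈ 0.494.
Interpolate at f ≈ 0.494 with slerp weights a = sin((1−f)δ)/sin δ ≈ 0.627, b = sin(fδ)/sin δ ≈ 0.615.
p = a·p₁ + b·p₂ ≈ (0.034, 0.507, 0.861); φ = arcsin(p_z) ≈ 59.43°, λ = atan2(p_y, p_x) ≈ 86.17°.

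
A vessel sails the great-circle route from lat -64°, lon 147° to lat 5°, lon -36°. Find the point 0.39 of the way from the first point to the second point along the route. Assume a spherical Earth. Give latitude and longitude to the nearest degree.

Convert each endpoint to a unit vector on the sphere (x = cos φ cos λ, y = cos φ sin λ, z = sin φ).
The central angle between the endpoints is δ = arccos(p₁·p₂) ≈ 2.111 rad (121.0°).
Interpolate at f = 0.39 with slerp weights a = sin((1−f)δ)/sin δ ≈ 1.120, b = sin(fδ)/sin δ ≈ 0.855.
p = a·p₁ + b·p₂ ≈ (0.278, -0.233, -0.932); φ = arcsin(p_z) ≈ -68.73°, λ = atan2(p_y, p_x) ≈ -40.06°.

≈ lat -69°, lon -40°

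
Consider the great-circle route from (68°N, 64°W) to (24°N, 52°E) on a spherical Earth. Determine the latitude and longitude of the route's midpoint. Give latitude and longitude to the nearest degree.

The haversine formula gives a central angle δ ≈ 1.342 rad (76.9°) between the endpoints.
Interpolate at f = 1/2 with slerp weights a = sin((1−f)δ)/sin δ ≈ 0.638, b = sin(fδ)/sin δ ≈ 0.638.
p = a·p₁ + b·p₂ ≈ (0.464, 0.245, 0.851); φ = arcsin(p_z) ≈ 58.37°, λ = atan2(p_y, p_x) ≈ 27.80°.

≈ (58°N, 28°E)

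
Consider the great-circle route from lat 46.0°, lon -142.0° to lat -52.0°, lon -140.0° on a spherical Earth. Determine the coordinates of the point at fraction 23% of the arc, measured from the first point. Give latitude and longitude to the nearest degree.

Write both endpoints as unit vectors p₁, p₂ with components (cos φ cos λ, cos φ sin λ, sin φ).
The central angle between the endpoints is δ = arccos(p₁·p₂) ≈ 1.711 rad (98.0°).
Interpolate at f = 0.23 with slerp weights a = sin((1−f)δ)/sin δ ≈ 0.978, b = sin(fδ)/sin δ ≈ 0.387.
p = a·p₁ + b·p₂ ≈ (-0.718, -0.571, 0.398); φ = arcsin(p_z) ≈ 23.46°, λ = atan2(p_y, p_x) ≈ -141.48°.

≈ lat 23°, lon -141°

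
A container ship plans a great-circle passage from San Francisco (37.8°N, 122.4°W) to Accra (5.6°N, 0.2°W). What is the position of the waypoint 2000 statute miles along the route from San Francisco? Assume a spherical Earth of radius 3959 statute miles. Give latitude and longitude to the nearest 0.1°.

≈ 44.5°N, 84.6°W

Write both endpoints as unit vectors p₁, p₂ with components (cos φ cos λ, cos φ sin λ, sin φ).
The central angle between the endpoints is δ = arccos(p₁·p₂) ≈ 1.938 rad (111.1°). The total great-circle distance is δ·R ≈ 1.938 × 3959 ≈ 7674 mi, so the target fraction is f = 2000/7674 ≈ 0.261.
Interpolate at f ≈ 0.261 with slerp weights a = sin((1−f)δ)/sin δ ≈ 1.061, b = sin(fδ)/sin δ ≈ 0.519.
p = a·p₁ + b·p₂ ≈ (0.067, -0.710, 0.701); φ = arcsin(p_z) ≈ 44.52°, λ = atan2(p_y, p_x) ≈ -84.63°.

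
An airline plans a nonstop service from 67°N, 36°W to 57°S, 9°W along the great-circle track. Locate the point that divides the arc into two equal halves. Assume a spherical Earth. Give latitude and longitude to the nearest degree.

≈ 5°N, 20°W

Write both endpoints as unit vectors p₁, p₂ with components (cos φ cos λ, cos φ sin λ, sin φ).
The central angle between the endpoints is δ = arccos(p₁·p₂) ≈ 2.192 rad (125.6°).
Interpolate at f = 1/2 with slerp weights a = sin((1−f)δ)/sin δ ≈ 1.094, b = sin(fδ)/sin δ ≈ 1.094.
p = a·p₁ + b·p₂ ≈ (0.934, -0.345, 0.090); φ = arcsin(p_z) ≈ 5.14°, λ = atan2(p_y, p_x) ≈ -20.24°.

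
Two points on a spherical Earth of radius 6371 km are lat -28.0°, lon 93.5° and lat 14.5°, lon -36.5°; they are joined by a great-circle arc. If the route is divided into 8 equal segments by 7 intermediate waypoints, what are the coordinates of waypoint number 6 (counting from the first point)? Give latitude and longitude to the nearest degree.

≈ lat -1°, lon -7°

The haversine formula gives a central angle δ ≈ 2.301 rad (131.8°) between the endpoints.
Interpolate at f = 6/8 with slerp weights a = sin((1−f)δ)/sin δ ≈ 0.730, b = sin(fδ)/sin δ ≈ 1.326.
p = a·p₁ + b·p₂ ≈ (0.993, -0.120, -0.011); φ = arcsin(p_z) ≈ -0.62°, λ = atan2(p_y, p_x) ≈ -6.90°.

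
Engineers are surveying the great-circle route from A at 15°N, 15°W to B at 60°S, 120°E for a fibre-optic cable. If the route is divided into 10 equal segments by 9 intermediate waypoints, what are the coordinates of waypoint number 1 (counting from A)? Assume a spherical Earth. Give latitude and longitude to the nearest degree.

≈ 4°N, 10°W

From cos δ = sin φ₁ sin φ₂ + cos φ₁ cos φ₂ cos Δλ, the central angle is δ ≈ 2.172 rad (124.4°).
Interpolate at f = 1/10 with slerp weights a = sin((1−f)δ)/sin δ ≈ 1.124, b = sin(fδ)/sin δ ≈ 0.261.
p = a·p₁ + b·p₂ ≈ (0.984, -0.168, 0.065); φ = arcsin(p_z) ≈ 3.71°, λ = atan2(p_y, p_x) ≈ -9.69°.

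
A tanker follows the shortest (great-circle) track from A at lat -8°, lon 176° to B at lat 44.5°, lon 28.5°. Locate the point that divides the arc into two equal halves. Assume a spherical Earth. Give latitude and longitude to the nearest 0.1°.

Write both endpoints as unit vectors p₁, p₂ with components (cos φ cos λ, cos φ sin λ, sin φ).
The central angle between the endpoints is δ = arccos(p₁·p₂) ≈ 2.337 rad (133.9°).
Interpolate at f = 1/2 with slerp weights a = sin((1−f)δ)/sin δ ≈ 1.277, b = sin(fδ)/sin δ ≈ 1.277.
p = a·p₁ + b·p₂ ≈ (-0.461, 0.523, 0.717); φ = arcsin(p_z) ≈ 45.82°, λ = atan2(p_y, p_x) ≈ 131.41°.

≈ lat 45.8°, lon 131.4°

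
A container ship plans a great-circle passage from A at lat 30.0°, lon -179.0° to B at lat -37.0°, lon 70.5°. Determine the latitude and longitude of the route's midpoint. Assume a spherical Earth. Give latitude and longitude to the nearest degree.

≈ lat -6°, lon 129°

From cos δ = sin φ₁ sin φ₂ + cos φ₁ cos φ₂ cos Δλ, the central angle is δ ≈ 2.145 rad (122.9°).
Interpolate at f = 1/2 with slerp weights a = sin((1−f)δ)/sin δ ≈ 1.046, b = sin(fδ)/sin δ ≈ 1.046.
p = a·p₁ + b·p₂ ≈ (-0.627, 0.772, -0.107); φ = arcsin(p_z) ≈ -6.11°, λ = atan2(p_y, p_x) ≈ 129.09°.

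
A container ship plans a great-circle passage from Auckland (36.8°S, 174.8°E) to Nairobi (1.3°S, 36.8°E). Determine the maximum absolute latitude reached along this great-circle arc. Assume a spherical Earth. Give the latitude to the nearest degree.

≈ 49°S

The great circle lies in the plane with unit normal n̂ = (p₁ × p₂)/|p₁ × p₂|.
Here n̂_z ≈ -0.658; the vertex latitude is φ_max = arccos|n̂_z| ≈ 48.8°.
Check via Clairaut: cos φ_max = |cos φ₁| · sin C = cos(36.8°)·sin(124.7°) ≈ 0.658, again giving ≈ 48.8°.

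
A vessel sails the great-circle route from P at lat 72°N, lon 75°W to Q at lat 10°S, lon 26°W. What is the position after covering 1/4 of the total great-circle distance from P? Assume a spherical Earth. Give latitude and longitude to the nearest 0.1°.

≈ lat 53.5°N, lon 47.0°W

Write both endpoints as unit vectors p₁, p₂ with components (cos φ cos λ, cos φ sin λ, sin φ).
The central angle between the endpoints is δ = arccos(p₁·p₂) ≈ 1.536 rad (88.0°).
Interpolate at f = 1/4 with slerp weights a = sin((1−f)δ)/sin δ ≈ 0.914, b = sin(fδ)/sin δ ≈ 0.375.
p = a·p₁ + b·p₂ ≈ (0.405, -0.435, 0.804); φ = arcsin(p_z) ≈ 53.55°, λ = atan2(p_y, p_x) ≈ -47.03°.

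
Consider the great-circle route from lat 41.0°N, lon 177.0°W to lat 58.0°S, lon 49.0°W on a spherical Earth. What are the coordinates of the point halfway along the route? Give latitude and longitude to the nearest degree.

≈ lat 18°S, lon 133°W

Convert each endpoint to a unit vector on the sphere (x = cos φ cos λ, y = cos φ sin λ, z = sin φ).
The central angle between the endpoints is δ = arccos(p₁·p₂) ≈ 2.502 rad (143.4°).
Interpolate at f = 1/2 with slerp weights a = sin((1−f)δ)/sin δ ≈ 1.591, b = sin(fδ)/sin δ ≈ 1.591.
p = a·p₁ + b·p₂ ≈ (-0.646, -0.699, -0.306); φ = arcsin(p_z) ≈ -17.79°, λ = atan2(p_y, p_x) ≈ -132.74°.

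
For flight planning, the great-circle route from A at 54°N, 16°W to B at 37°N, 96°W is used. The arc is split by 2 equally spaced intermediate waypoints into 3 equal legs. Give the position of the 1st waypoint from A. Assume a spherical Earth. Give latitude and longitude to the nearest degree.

From cos δ = sin φ₁ sin φ₂ + cos φ₁ cos φ₂ cos Δλ, the central angle is δ ≈ 0.966 rad (55.4°).
Interpolate at f = 1/3 with slerp weights a = sin((1−f)δ)/sin δ ≈ 0.730, b = sin(fδ)/sin δ ≈ 0.385.
p = a·p₁ + b·p₂ ≈ (0.380, -0.424, 0.822); φ = arcsin(p_z) ≈ 55.29°, λ = atan2(p_y, p_x) ≈ -48.10°.

≈ 55°N, 48°W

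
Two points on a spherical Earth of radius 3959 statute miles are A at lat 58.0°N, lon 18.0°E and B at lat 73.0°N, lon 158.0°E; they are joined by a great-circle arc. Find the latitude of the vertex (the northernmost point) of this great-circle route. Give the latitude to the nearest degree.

≈ 82°N

The great circle lies in the plane with unit normal n̂ = (p₁ × p₂)/|p₁ × p₂|.
Here n̂_z ≈ +0.138; the vertex latitude is φ_max = arccos|n̂_z| ≈ 82.1°.
Check via Clairaut: cos φ_max = |cos φ₁| · sin C = cos(58.0°)·sin(15.1°) ≈ 0.138, again giving ≈ 82.1°.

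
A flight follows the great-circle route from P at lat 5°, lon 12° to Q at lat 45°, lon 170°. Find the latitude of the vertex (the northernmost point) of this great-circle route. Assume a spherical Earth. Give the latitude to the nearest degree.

The great circle lies in the plane with unit normal n̂ = (p₁ × p₂)/|p₁ × p₂|.
Here n̂_z ≈ +0.327; the vertex latitude is φ_max = arccos|n̂_z| ≈ 70.9°.
Check via Clairaut: cos φ_max = |cos φ₁| · sin C = cos(5.0°)·sin(19.2°) ≈ 0.327, again giving ≈ 70.9°.

≈ 71°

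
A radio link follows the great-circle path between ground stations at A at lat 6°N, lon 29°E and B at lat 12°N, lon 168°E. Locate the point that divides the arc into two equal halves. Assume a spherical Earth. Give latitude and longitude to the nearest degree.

≈ lat 24°N, lon 97°E

From cos δ = sin φ₁ sin φ₂ + cos φ₁ cos φ₂ cos Δλ, the central angle is δ ≈ 2.364 rad (135.4°).
Interpolate at f = 1/2 with slerp weights a = sin((1−f)δ)/sin δ ≈ 1.319, b = sin(fδ)/sin δ ≈ 1.319.
p = a·p₁ + b·p₂ ≈ (-0.115, 0.904, 0.412); φ = arcsin(p_z) ≈ 24.33°, λ = atan2(p_y, p_x) ≈ 97.23°.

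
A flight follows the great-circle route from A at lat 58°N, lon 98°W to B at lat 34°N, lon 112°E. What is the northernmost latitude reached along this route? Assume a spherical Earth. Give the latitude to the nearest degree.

≈ 77°N

The great circle lies in the plane with unit normal n̂ = (p₁ × p₂)/|p₁ × p₂|.
Here n̂_z ≈ -0.221; the vertex latitude is φ_max = arccos|n̂_z| ≈ 77.3°.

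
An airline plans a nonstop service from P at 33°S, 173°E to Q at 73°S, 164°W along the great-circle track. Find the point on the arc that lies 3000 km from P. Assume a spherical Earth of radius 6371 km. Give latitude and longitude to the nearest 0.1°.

≈ 59.3°S, 178.2°W

Convert each endpoint to a unit vector on the sphere (x = cos φ cos λ, y = cos φ sin λ, z = sin φ).
The central angle between the endpoints is δ = arccos(p₁·p₂) ≈ 0.728 rad (41.7°). The total great-circle distance is δ·R ≈ 0.728 × 6371 ≈ 4638 km, so the target fraction is f = 3000/4638 ≈ 0.647.
Interpolate at f ≈ 0.647 with slerp weights a = sin((1−f)δ)/sin δ ≈ 0.382, b = sin(fδ)/sin δ ≈ 0.682.
p = a·p₁ + b·p₂ ≈ (-0.510, -0.016, -0.860); φ = arcsin(p_z) ≈ -59.34°, λ = atan2(p_y, p_x) ≈ -178.21°.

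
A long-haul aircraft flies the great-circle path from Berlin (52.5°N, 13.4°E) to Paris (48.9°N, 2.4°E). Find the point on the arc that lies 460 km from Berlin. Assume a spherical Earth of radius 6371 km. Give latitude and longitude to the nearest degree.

Write both endpoints as unit vectors p₁, p₂ with components (cos φ cos λ, cos φ sin λ, sin φ).
The central angle between the endpoints is δ = arccos(p₁·p₂) ≈ 0.137 rad (7.8°). The total great-circle distance is δ·R ≈ 0.137 × 6371 ≈ 871 km, so the target fraction is f = 460/871 ≈ 0.528.
Interpolate at f ≈ 0.528 with slerp weights a = sin((1−f)δ)/sin δ ≈ 0.473, b = sin(fδ)/sin δ ≈ 0.529.
p = a·p₁ + b·p₂ ≈ (0.628, 0.081, 0.774); φ = arcsin(p_z) ≈ 50.73°, λ = atan2(p_y, p_x) ≈ 7.38°.

≈ 51°N, 7°E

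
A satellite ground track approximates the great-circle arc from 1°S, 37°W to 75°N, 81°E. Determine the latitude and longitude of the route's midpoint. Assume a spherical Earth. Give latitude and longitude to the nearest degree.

Write both endpoints as unit vectors p₁, p₂ with components (cos φ cos λ, cos φ sin λ, sin φ).
The central angle between the endpoints is δ = arccos(p₁·p₂) ≈ 1.710 rad (98.0°).
Interpolate at f = 1/2 with slerp weights a = sin((1−f)δ)/sin δ ≈ 0.762, b = sin(fδ)/sin δ ≈ 0.762.
p = a·p₁ + b·p₂ ≈ (0.639, -0.264, 0.723); φ = arcsin(p_z) ≈ 46.26°, λ = atan2(p_y, p_x) ≈ -22.42°.

≈ 46°N, 22°W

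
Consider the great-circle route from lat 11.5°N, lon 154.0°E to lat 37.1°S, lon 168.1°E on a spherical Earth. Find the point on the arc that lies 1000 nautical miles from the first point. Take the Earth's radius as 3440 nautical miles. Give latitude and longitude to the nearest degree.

≈ lat 5°S, lon 158°E

Write both endpoints as unit vectors p₁, p₂ with components (cos φ cos λ, cos φ sin λ, sin φ).
The central angle between the endpoints is δ = arccos(p₁·p₂) ≈ 0.879 rad (50.4°). The total great-circle distance is δ·R ≈ 0.879 × 3440 ≈ 3024 nmi, so the target fraction is f = 1000/3024 ≈ 0.331.
Interpolate at f ≈ 0.331 with slerp weights a = sin((1−f)δ)/sin δ ≈ 0.721, b = sin(fδ)/sin δ ≈ 0.372.
p = a·p₁ + b·p₂ ≈ (-0.925, 0.371, -0.081); φ = arcsin(p_z) ≈ -4.63°, λ = atan2(p_y, p_x) ≈ 158.16°.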